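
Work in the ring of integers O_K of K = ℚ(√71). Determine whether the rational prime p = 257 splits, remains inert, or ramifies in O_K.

d = 71 ≡ 3 (mod 4), so O_K = ℤ[√71] and disc(K) = 4d = 284.
257 ∤ 284, so 257 is unramified.
Compute (71/257) via Euler: 71^((257-1)/2) mod 257 = 256, so (71/257) = -1.
(71/257) = -1, so 257 is inert.

remains prime (inert)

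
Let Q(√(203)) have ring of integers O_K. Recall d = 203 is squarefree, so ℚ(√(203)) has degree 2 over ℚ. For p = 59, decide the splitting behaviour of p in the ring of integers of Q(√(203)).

split

203 mod 4 = 3, hence disc K = 4·203 = 812 and O_K = ℤ[√203].
Since gcd(59, 812) = 1 the prime 59 does not ramify.
Compute (203/59) via Euler: 26^((59-1)/2) mod 59 = 1, so (203/59) = 1.
Legendre symbol 1 ⇒ 59 is split.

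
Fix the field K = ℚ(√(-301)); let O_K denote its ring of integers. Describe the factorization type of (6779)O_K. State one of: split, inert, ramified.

6779 remains inert

-301 mod 4 = 3, hence disc K = 4·(-301) = -1204 and O_K = ℤ[√-301].
disc(K) = -1204 is not divisible by 6779; 6779 is unramified.
Euler's criterion: (-301)^3389 mod 6779 = 6778. Thus (-301|6779) = -1.
Legendre symbol -1 ⇒ 6779 is inert.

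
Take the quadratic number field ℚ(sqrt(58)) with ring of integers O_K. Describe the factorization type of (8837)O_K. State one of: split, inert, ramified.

split — (8837) = 𝔭₁𝔭₂ with 𝔭₁ ≠ 𝔭₂

Since 58 ≢ 1 mod 4, the ring of integers is ℤ[√58] with discriminant 4·58 = 232.
Since gcd(8837, 232) = 1 the prime 8837 does not ramify.
Legendre symbol by Euler's criterion: (58/8837) ≡ 58^4418 ≡ 1 (mod 8837), i.e. (58/8837) = 1.
d is a quadratic residue mod p, hence 8837 splits in O_K.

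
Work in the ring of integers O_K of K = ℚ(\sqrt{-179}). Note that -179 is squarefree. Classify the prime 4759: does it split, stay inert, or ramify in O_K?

-179 mod 4 = 1, hence disc K = -179 and O_K = ℤ[(1+√-179)/2].
Since gcd(4759, -179) = 1 the prime 4759 does not ramify.
(-179/4759) = 4580^2379 mod 4759 = 4758, giving Legendre symbol -1.
(-179/4759) = -1, so 4759 is inert.

remains prime (inert)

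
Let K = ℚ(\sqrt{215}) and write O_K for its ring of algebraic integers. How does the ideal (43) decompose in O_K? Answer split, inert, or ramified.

ramified

215 mod 4 = 3, hence disc K = 4·215 = 860 and O_K = ℤ[√215].
disc(K) = 860 = 43·20, so p = 43 is ramified.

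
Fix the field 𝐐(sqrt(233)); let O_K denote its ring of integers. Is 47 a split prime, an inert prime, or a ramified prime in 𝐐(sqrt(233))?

inert

Since 233 ≡ 1 mod 4, the ring of integers is ℤ[(1+√233)/2] with discriminant 233.
47 ∤ 233, so 47 is unramified.
Compute (233/47) via Euler: 45^((47-1)/2) mod 47 = 46, so (233/47) = -1.
d is a non-residue mod p, hence 47 remains inert in O_K.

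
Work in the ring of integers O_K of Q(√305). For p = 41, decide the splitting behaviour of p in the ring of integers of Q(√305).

p splits

Since 305 ≡ 1 mod 4, the ring of integers is ℤ[(1+√305)/2] with discriminant 305.
Since gcd(41, 305) = 1 the prime 41 does not ramify.
Legendre symbol by Euler's criterion: (305/41) ≡ 305^20 ≡ 1 (mod 41), i.e. (305/41) = 1.
(305/41) = 1, so 41 splits.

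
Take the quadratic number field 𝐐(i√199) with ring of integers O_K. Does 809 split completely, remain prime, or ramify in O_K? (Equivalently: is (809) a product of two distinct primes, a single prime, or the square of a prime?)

Since -199 ≡ 1 mod 4, the ring of integers is ℤ[(1+√-199)/2] with discriminant -199.
Since gcd(809, -199) = 1 the prime 809 does not ramify.
Legendre symbol by Euler's criterion: (-199/809) ≡ (-199)^404 ≡ 1 (mod 809), i.e. (-199/809) = 1.
(-199/809) = 1, so 809 splits.

splits completely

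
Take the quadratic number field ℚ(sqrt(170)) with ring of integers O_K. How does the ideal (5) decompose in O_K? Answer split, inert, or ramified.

d = 170 ≡ 2 (mod 4), so O_K = ℤ[√170] and disc(K) = 4d = 680.
Ramification test: 5 | 680. The prime 5 ramifies in K.

5 is ramified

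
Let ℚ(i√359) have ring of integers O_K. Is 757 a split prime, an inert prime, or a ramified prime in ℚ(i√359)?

inert — (757) stays prime in O_K

Since -359 ≡ 1 mod 4, the ring of integers is ℤ[(1+√-359)/2] with discriminant -359.
Since gcd(757, -359) = 1 the prime 757 does not ramify.
Compute (-359/757) via Euler: 398^((757-1)/2) mod 757 = 756, so (-359/757) = -1.
d is a non-residue mod p, hence 757 remains inert in O_K.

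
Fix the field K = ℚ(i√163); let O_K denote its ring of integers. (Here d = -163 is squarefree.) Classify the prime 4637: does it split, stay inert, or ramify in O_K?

-163 mod 4 = 1, hence disc K = -163 and O_K = ℤ[(1+√-163)/2].
disc(K) = -163 is not divisible by 4637; 4637 is unramified.
(-163/4637) = 4474^2318 mod 4637 = 4636, giving Legendre symbol -1.
Legendre symbol -1 ⇒ 4637 is inert.

inert — (4637) stays prime in O_K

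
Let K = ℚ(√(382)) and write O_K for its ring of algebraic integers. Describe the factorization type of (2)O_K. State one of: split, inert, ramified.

d = 382 ≡ 2 (mod 4), so O_K = ℤ[√382] and disc(K) = 4d = 1528.
2 divides disc(K) = 1528, so 2 ramifies.

2 is ramified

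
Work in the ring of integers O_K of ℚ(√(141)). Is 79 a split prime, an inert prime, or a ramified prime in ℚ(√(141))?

141 mod 4 = 1, hence disc K = 141 and O_K = ℤ[(1+√141)/2].
79 ∤ 141, so 79 is unramified.
Compute (141/79) via Euler: 62^((79-1)/2) mod 79 = 1, so (141/79) = 1.
d is a quadratic residue mod p, hence 79 splits in O_K.

79 splits in O_K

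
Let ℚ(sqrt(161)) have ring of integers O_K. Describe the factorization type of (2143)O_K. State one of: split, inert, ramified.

Since 161 ≡ 1 mod 4, the ring of integers is ℤ[(1+√161)/2] with discriminant 161.
Since gcd(2143, 161) = 1 the prime 2143 does not ramify.
Legendre symbol by Euler's criterion: (161/2143) ≡ 161^1071 ≡ 1 (mod 2143), i.e. (161/2143) = 1.
Legendre symbol 1 ⇒ 2143 is split.

2143 splits in O_K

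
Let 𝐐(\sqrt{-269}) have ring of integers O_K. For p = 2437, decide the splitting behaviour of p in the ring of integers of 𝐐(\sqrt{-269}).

Since -269 ≢ 1 mod 4, the ring of integers is ℤ[√-269] with discriminant 4·(-269) = -1076.
disc(K) = -1076 is not divisible by 2437; 2437 is unramified.
Legendre symbol by Euler's criterion: (-269/2437) ≡ (-269)^1218 ≡ 1 (mod 2437), i.e. (-269/2437) = 1.
d is a quadratic residue mod p, hence 2437 splits in O_K.

split — (2437) = 𝔭₁𝔭₂ with 𝔭₁ ≠ 𝔭₂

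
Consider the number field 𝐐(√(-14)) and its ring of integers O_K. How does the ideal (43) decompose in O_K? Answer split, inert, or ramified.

inert

d = -14 ≡ 2 (mod 4), so O_K = ℤ[√-14] and disc(K) = 4d = -56.
disc(K) = -56 is not divisible by 43; 43 is unramified.
Compute (-14/43) via Euler: 29^((43-1)/2) mod 43 = 42, so (-14/43) = -1.
(-14/43) = -1, so 43 is inert.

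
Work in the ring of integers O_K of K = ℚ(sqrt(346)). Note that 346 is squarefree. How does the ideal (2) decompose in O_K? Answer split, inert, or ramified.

d = 346 ≡ 2 (mod 4), so O_K = ℤ[√346] and disc(K) = 4d = 1384.
Ramification test: 2 | 1384. The prime 2 ramifies in K.

p ramifies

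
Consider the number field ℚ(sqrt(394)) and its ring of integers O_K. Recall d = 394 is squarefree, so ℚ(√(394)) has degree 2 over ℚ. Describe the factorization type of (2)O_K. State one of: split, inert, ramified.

p ramifies

394 mod 4 = 2, hence disc K = 4·394 = 1576 and O_K = ℤ[√394].
Ramification test: 2 | 1576. The prime 2 ramifies in K.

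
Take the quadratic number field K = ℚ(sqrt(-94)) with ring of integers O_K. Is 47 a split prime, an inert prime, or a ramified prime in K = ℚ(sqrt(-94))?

ramified — (47) = 𝔭²

Since -94 ≢ 1 mod 4, the ring of integers is ℤ[√-94] with discriminant 4·(-94) = -376.
Ramification test: 47 | -376. The prime 47 ramifies in K.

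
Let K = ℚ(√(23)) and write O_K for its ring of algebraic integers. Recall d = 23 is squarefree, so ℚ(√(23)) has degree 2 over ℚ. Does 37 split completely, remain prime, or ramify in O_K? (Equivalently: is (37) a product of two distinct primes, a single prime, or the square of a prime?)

d = 23 ≡ 3 (mod 4), so O_K = ℤ[√23] and disc(K) = 4d = 92.
Since gcd(37, 92) = 1 the prime 37 does not ramify.
Euler's criterion: 23^18 mod 37 = 36. Thus (23|37) = -1.
(23/37) = -1, so 37 is inert.

p is inert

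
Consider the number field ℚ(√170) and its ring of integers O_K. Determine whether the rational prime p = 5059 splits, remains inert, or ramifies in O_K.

split — (5059) = 𝔭₁𝔭₂ with 𝔭₁ ≠ 𝔭₂

Since 170 ≢ 1 mod 4, the ring of integers is ℤ[√170] with discriminant 4·170 = 680.
disc(K) = 680 is not divisible by 5059; 5059 is unramified.
Compute (170/5059) via Euler: 170^((5059-1)/2) mod 5059 = 1, so (170/5059) = 1.
(170/5059) = 1, so 5059 splits.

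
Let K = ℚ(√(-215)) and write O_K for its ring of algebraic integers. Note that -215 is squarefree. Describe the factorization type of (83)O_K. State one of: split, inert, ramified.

d = -215 ≡ 1 (mod 4), so O_K = ℤ[(1+√-215)/2] and disc(K) = d = -215.
Since gcd(83, -215) = 1 the prime 83 does not ramify.
Legendre symbol by Euler's criterion: (-215/83) ≡ (-215)^41 ≡ 82 (mod 83), i.e. (-215/83) = -1.
d is a non-residue mod p, hence 83 remains inert in O_K.

inert — (83) stays prime in O_K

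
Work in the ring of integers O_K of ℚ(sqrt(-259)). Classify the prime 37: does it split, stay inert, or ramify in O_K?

37 is ramified

Since -259 ≡ 1 mod 4, the ring of integers is ℤ[(1+√-259)/2] with discriminant -259.
disc(K) = -259 = 37·(-7), so p = 37 is ramified.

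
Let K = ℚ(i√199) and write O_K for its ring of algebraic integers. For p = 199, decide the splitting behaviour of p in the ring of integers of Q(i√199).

Since -199 ≡ 1 mod 4, the ring of integers is ℤ[(1+√-199)/2] with discriminant -199.
199 divides disc(K) = -199, so 199 ramifies.

ramified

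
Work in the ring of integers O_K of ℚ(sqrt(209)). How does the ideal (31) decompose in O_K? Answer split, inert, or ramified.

209 mod 4 = 1, hence disc K = 209 and O_K = ℤ[(1+√209)/2].
Since gcd(31, 209) = 1 the prime 31 does not ramify.
Legendre symbol by Euler's criterion: (209/31) ≡ 209^15 ≡ 30 (mod 31), i.e. (209/31) = -1.
d is a non-residue mod p, hence 31 remains inert in O_K.

31 remains inert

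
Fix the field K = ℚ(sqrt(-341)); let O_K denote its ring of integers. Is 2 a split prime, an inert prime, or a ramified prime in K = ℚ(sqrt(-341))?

Since -341 ≢ 1 mod 4, the ring of integers is ℤ[√-341] with discriminant 4·(-341) = -1364.
disc(K) = -1364 = 2·(-682), so p = 2 is ramified.

2 is ramified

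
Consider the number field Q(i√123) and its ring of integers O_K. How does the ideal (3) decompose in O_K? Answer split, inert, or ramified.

ramifies in O_K

-123 mod 4 = 1, hence disc K = -123 and O_K = ℤ[(1+√-123)/2].
3 divides disc(K) = -123, so 3 ramifies.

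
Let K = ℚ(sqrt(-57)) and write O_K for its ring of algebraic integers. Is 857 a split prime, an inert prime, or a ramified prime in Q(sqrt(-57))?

splits completely

Since -57 ≢ 1 mod 4, the ring of integers is ℤ[√-57] with discriminant 4·(-57) = -228.
857 ∤ -228, so 857 is unramified.
Compute (-57/857) via Euler: 800^((857-1)/2) mod 857 = 1, so (-57/857) = 1.
(-57/857) = 1, so 857 splits.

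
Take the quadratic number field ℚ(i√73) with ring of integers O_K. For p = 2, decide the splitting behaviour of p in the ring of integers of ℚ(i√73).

ramified — (2) = 𝔭²

d = -73 ≡ 3 (mod 4), so O_K = ℤ[√-73] and disc(K) = 4d = -292.
Ramification test: 2 | -292. The prime 2 ramifies in K.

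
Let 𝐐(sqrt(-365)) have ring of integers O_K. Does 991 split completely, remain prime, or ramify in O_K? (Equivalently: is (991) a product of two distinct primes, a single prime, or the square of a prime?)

splits completely

-365 mod 4 = 3, hence disc K = 4·(-365) = -1460 and O_K = ℤ[√-365].
Since gcd(991, -1460) = 1 the prime 991 does not ramify.
Euler's criterion: (-365)^495 mod 991 = 1. Thus (-365|991) = 1.
Legendre symbol 1 ⇒ 991 is split.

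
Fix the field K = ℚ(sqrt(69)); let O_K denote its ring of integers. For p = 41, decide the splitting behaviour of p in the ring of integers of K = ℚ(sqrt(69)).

Since 69 ≡ 1 mod 4, the ring of integers is ℤ[(1+√69)/2] with discriminant 69.
41 ∤ 69, so 41 is unramified.
Compute (69/41) via Euler: 28^((41-1)/2) mod 41 = 40, so (69/41) = -1.
(69/41) = -1, so 41 is inert.

inert — (41) stays prime in O_K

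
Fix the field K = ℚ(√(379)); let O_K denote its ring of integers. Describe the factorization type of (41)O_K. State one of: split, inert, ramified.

p splits

d = 379 ≡ 3 (mod 4), so O_K = ℤ[√379] and disc(K) = 4d = 1516.
disc(K) = 1516 is not divisible by 41; 41 is unramified.
Euler's criterion: 379^20 mod 41 = 1. Thus (379|41) = 1.
d is a quadratic residue mod p, hence 41 splits in O_K.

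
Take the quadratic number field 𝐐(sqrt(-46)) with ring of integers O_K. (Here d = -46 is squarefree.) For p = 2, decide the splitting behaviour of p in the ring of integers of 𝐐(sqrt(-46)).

Since -46 ≢ 1 mod 4, the ring of integers is ℤ[√-46] with discriminant 4·(-46) = -184.
Ramification test: 2 | -184. The prime 2 ramifies in K.

ramified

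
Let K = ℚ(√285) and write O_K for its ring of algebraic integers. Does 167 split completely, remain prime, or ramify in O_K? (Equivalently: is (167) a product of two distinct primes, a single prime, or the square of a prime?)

285 mod 4 = 1, hence disc K = 285 and O_K = ℤ[(1+√285)/2].
Since gcd(167, 285) = 1 the prime 167 does not ramify.
Compute (285/167) via Euler: 118^((167-1)/2) mod 167 = 166, so (285/167) = -1.
(285/167) = -1, so 167 is inert.

167 remains inert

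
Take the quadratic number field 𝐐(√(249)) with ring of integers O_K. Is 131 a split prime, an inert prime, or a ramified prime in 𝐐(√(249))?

Since 249 ≡ 1 mod 4, the ring of integers is ℤ[(1+√249)/2] with discriminant 249.
131 ∤ 249, so 131 is unramified.
Legendre symbol by Euler's criterion: (249/131) ≡ 249^65 ≡ 130 (mod 131), i.e. (249/131) = -1.
Legendre symbol -1 ⇒ 131 is inert.

p is inert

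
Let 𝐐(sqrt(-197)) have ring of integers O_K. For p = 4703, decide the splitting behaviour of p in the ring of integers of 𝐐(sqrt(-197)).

inert

Since -197 ≢ 1 mod 4, the ring of integers is ℤ[√-197] with discriminant 4·(-197) = -788.
Since gcd(4703, -788) = 1 the prime 4703 does not ramify.
Legendre symbol by Euler's criterion: (-197/4703) ≡ (-197)^2351 ≡ 4702 (mod 4703), i.e. (-197/4703) = -1.
(-197/4703) = -1, so 4703 is inert.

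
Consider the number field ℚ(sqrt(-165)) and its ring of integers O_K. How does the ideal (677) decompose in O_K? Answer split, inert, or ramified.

p is inert

-165 mod 4 = 3, hence disc K = 4·(-165) = -660 and O_K = ℤ[√-165].
disc(K) = -660 is not divisible by 677; 677 is unramified.
(-165/677) = 512^338 mod 677 = 676, giving Legendre symbol -1.
d is a non-residue mod p, hence 677 remains inert in O_K.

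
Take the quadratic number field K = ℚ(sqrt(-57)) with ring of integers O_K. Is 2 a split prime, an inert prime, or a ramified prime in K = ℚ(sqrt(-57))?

-57 mod 4 = 3, hence disc K = 4·(-57) = -228 and O_K = ℤ[√-57].
disc(K) = -228 = 2·(-114), so p = 2 is ramified.

ramified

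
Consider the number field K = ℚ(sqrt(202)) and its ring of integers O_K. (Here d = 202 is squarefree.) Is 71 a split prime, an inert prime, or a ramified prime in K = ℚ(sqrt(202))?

71 splits in O_K

d = 202 ≡ 2 (mod 4), so O_K = ℤ[√202] and disc(K) = 4d = 808.
Since gcd(71, 808) = 1 the prime 71 does not ramify.
Legendre symbol by Euler's criterion: (202/71) ≡ 202^35 ≡ 1 (mod 71), i.e. (202/71) = 1.
(202/71) = 1, so 71 splits.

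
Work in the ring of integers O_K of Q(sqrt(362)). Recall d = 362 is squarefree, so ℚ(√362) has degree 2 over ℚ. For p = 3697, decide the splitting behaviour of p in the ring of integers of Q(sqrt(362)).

d = 362 ≡ 2 (mod 4), so O_K = ℤ[√362] and disc(K) = 4d = 1448.
disc(K) = 1448 is not divisible by 3697; 3697 is unramified.
Compute (362/3697) via Euler: 362^((3697-1)/2) mod 3697 = 3696, so (362/3697) = -1.
Legendre symbol -1 ⇒ 3697 is inert.

3697 remains inert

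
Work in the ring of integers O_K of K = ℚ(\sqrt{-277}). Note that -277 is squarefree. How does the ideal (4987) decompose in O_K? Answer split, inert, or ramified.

-277 mod 4 = 3, hence disc K = 4·(-277) = -1108 and O_K = ℤ[√-277].
disc(K) = -1108 is not divisible by 4987; 4987 is unramified.
Compute (-277/4987) via Euler: 4710^((4987-1)/2) mod 4987 = 4986, so (-277/4987) = -1.
(-277/4987) = -1, so 4987 is inert.

inert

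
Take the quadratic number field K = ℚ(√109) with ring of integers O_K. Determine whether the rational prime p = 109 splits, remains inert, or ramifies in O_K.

109 mod 4 = 1, hence disc K = 109 and O_K = ℤ[(1+√109)/2].
disc(K) = 109 = 109·1, so p = 109 is ramified.

ramifies in O_K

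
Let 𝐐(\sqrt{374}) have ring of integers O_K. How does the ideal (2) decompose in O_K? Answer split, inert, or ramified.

p ramifies

374 mod 4 = 2, hence disc K = 4·374 = 1496 and O_K = ℤ[√374].
2 divides disc(K) = 1496, so 2 ramifies.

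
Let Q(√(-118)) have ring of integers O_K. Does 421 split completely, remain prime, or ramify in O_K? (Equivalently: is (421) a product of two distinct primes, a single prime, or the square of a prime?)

split

d = -118 ≡ 2 (mod 4), so O_K = ℤ[√-118] and disc(K) = 4d = -472.
Since gcd(421, -472) = 1 the prime 421 does not ramify.
Euler's criterion: (-118)^210 mod 421 = 1. Thus (-118|421) = 1.
Legendre symbol 1 ⇒ 421 is split.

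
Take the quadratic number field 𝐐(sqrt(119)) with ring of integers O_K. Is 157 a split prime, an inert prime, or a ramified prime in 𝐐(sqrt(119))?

157 remains inert

119 mod 4 = 3, hence disc K = 4·119 = 476 and O_K = ℤ[√119].
disc(K) = 476 is not divisible by 157; 157 is unramified.
Euler's criterion: 119^78 mod 157 = 156. Thus (119|157) = -1.
Legendre symbol -1 ⇒ 157 is inert.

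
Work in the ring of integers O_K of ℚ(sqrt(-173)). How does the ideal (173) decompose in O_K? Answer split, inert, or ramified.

ramifies in O_K

d = -173 ≡ 3 (mod 4), so O_K = ℤ[√-173] and disc(K) = 4d = -692.
disc(K) = -692 = 173·(-4), so p = 173 is ramified.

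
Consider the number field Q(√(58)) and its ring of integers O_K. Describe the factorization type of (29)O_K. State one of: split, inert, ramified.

ramified — (29) = 𝔭²

58 mod 4 = 2, hence disc K = 4·58 = 232 and O_K = ℤ[√58].
29 divides disc(K) = 232, so 29 ramifies.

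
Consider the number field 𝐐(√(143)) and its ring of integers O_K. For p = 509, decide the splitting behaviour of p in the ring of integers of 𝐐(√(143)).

p is inert

d = 143 ≡ 3 (mod 4), so O_K = ℤ[√143] and disc(K) = 4d = 572.
disc(K) = 572 is not divisible by 509; 509 is unramified.
Legendre symbol by Euler's criterion: (143/509) ≡ 143^254 ≡ 508 (mod 509), i.e. (143/509) = -1.
(143/509) = -1, so 509 is inert.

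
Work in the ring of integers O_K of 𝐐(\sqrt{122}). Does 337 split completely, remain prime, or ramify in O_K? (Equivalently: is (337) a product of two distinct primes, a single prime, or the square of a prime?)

inert — (337) stays prime in O_K

Since 122 ≢ 1 mod 4, the ring of integers is ℤ[√122] with discriminant 4·122 = 488.
337 ∤ 488, so 337 is unramified.
Euler's criterion: 122^168 mod 337 = 336. Thus (122|337) = -1.
d is a non-residue mod p, hence 337 remains inert in O_K.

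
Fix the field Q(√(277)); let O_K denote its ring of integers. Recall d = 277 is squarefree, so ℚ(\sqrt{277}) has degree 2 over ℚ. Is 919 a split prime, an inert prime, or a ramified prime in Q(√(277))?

d = 277 ≡ 1 (mod 4), so O_K = ℤ[(1+√277)/2] and disc(K) = d = 277.
919 ∤ 277, so 919 is unramified.
(277/919) = 277^459 mod 919 = 1, giving Legendre symbol 1.
d is a quadratic residue mod p, hence 919 splits in O_K.

splits completely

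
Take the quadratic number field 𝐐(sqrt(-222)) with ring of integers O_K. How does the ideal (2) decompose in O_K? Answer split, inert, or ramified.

ramified

d = -222 ≡ 2 (mod 4), so O_K = ℤ[√-222] and disc(K) = 4d = -888.
Ramification test: 2 | -888. The prime 2 ramifies in K.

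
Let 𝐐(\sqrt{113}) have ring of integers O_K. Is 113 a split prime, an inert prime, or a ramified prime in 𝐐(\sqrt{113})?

113 mod 4 = 1, hence disc K = 113 and O_K = ℤ[(1+√113)/2].
disc(K) = 113 = 113·1, so p = 113 is ramified.

ramified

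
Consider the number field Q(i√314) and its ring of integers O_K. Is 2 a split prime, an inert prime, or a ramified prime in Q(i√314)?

-314 mod 4 = 2, hence disc K = 4·(-314) = -1256 and O_K = ℤ[√-314].
2 divides disc(K) = -1256, so 2 ramifies.

ramifies in O_K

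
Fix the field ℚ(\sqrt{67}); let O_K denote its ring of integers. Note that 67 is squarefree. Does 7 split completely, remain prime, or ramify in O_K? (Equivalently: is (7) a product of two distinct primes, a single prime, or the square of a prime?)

splits completely

67 mod 4 = 3, hence disc K = 4·67 = 268 and O_K = ℤ[√67].
7 ∤ 268, so 7 is unramified.
Compute (67/7) via Euler: 4^((7-1)/2) mod 7 = 1, so (67/7) = 1.
(67/7) = 1, so 7 splits.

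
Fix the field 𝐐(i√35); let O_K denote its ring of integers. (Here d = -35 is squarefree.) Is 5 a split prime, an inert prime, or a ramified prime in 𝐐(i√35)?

d = -35 ≡ 1 (mod 4), so O_K = ℤ[(1+√-35)/2] and disc(K) = d = -35.
disc(K) = -35 = 5·(-7), so p = 5 is ramified.

ramified — (5) = 𝔭²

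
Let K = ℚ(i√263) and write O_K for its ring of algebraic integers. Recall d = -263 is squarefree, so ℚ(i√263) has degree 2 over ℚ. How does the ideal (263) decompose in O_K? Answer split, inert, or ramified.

263 is ramified

d = -263 ≡ 1 (mod 4), so O_K = ℤ[(1+√-263)/2] and disc(K) = d = -263.
disc(K) = -263 = 263·(-1), so p = 263 is ramified.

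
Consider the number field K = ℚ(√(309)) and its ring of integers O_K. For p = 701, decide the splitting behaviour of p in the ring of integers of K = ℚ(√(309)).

309 mod 4 = 1, hence disc K = 309 and O_K = ℤ[(1+√309)/2].
Since gcd(701, 309) = 1 the prime 701 does not ramify.
Compute (309/701) via Euler: 309^((701-1)/2) mod 701 = 700, so (309/701) = -1.
d is a non-residue mod p, hence 701 remains inert in O_K.

p is inert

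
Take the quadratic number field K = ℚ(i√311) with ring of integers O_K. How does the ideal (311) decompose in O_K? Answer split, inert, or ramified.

-311 mod 4 = 1, hence disc K = -311 and O_K = ℤ[(1+√-311)/2].
311 divides disc(K) = -311, so 311 ramifies.

p ramifies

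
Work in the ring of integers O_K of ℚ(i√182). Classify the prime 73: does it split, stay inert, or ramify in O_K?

73 splits in O_K

Since -182 ≢ 1 mod 4, the ring of integers is ℤ[√-182] with discriminant 4·(-182) = -728.
disc(K) = -728 is not divisible by 73; 73 is unramified.
Compute (-182/73) via Euler: 37^((73-1)/2) mod 73 = 1, so (-182/73) = 1.
Legendre symbol 1 ⇒ 73 is split.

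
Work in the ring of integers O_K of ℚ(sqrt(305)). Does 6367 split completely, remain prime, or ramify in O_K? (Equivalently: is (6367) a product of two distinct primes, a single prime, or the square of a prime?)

p splits

Since 305 ≡ 1 mod 4, the ring of integers is ℤ[(1+√305)/2] with discriminant 305.
Since gcd(6367, 305) = 1 the prime 6367 does not ramify.
Euler's criterion: 305^3183 mod 6367 = 1. Thus (305|6367) = 1.
Legendre symbol 1 ⇒ 6367 is split.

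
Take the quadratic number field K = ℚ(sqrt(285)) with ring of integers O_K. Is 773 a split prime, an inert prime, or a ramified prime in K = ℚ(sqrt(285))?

285 mod 4 = 1, hence disc K = 285 and O_K = ℤ[(1+√285)/2].
disc(K) = 285 is not divisible by 773; 773 is unramified.
Euler's criterion: 285^386 mod 773 = 772. Thus (285|773) = -1.
Legendre symbol -1 ⇒ 773 is inert.

inert — (773) stays prime in O_K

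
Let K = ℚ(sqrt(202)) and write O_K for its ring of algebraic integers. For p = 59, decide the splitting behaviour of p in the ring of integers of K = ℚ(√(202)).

split — (59) = 𝔭₁𝔭₂ with 𝔭₁ ≠ 𝔭₂

d = 202 ≡ 2 (mod 4), so O_K = ℤ[√202] and disc(K) = 4d = 808.
Since gcd(59, 808) = 1 the prime 59 does not ramify.
Euler's criterion: 202^29 mod 59 = 1. Thus (202|59) = 1.
(202/59) = 1, so 59 splits.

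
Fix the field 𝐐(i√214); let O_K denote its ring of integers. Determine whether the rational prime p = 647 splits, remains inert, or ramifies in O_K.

inert — (647) stays prime in O_K

-214 mod 4 = 2, hence disc K = 4·(-214) = -856 and O_K = ℤ[√-214].
disc(K) = -856 is not divisible by 647; 647 is unramified.
Legendre symbol by Euler's criterion: (-214/647) ≡ (-214)^323 ≡ 646 (mod 647), i.e. (-214/647) = -1.
(-214/647) = -1, so 647 is inert.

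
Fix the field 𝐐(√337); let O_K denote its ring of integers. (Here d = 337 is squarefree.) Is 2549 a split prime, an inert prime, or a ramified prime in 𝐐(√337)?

d = 337 ≡ 1 (mod 4), so O_K = ℤ[(1+√337)/2] and disc(K) = d = 337.
Since gcd(2549, 337) = 1 the prime 2549 does not ramify.
(337/2549) = 337^1274 mod 2549 = 1, giving Legendre symbol 1.
(337/2549) = 1, so 2549 splits.

splits completely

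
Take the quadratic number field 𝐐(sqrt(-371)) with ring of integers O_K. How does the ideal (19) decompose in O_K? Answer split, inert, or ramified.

Since -371 ≡ 1 mod 4, the ring of integers is ℤ[(1+√-371)/2] with discriminant -371.
19 ∤ -371, so 19 is unramified.
(-371/19) = 9^9 mod 19 = 1, giving Legendre symbol 1.
d is a quadratic residue mod p, hence 19 splits in O_K.

splits completely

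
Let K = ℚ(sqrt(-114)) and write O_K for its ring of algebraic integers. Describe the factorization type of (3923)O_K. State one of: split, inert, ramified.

inert

-114 mod 4 = 2, hence disc K = 4·(-114) = -456 and O_K = ℤ[√-114].
3923 ∤ -456, so 3923 is unramified.
(-114/3923) = 3809^1961 mod 3923 = 3922, giving Legendre symbol -1.
(-114/3923) = -1, so 3923 is inert.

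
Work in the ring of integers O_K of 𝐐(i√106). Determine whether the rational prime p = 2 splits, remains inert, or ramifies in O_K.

-106 mod 4 = 2, hence disc K = 4·(-106) = -424 and O_K = ℤ[√-106].
2 divides disc(K) = -424, so 2 ramifies.

ramified — (2) = 𝔭²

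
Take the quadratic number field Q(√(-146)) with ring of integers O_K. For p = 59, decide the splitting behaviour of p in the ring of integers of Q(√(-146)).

inert — (59) stays prime in O_K

d = -146 ≡ 2 (mod 4), so O_K = ℤ[√-146] and disc(K) = 4d = -584.
disc(K) = -584 is not divisible by 59; 59 is unramified.
Euler's criterion: (-146)^29 mod 59 = 58. Thus (-146|59) = -1.
(-146/59) = -1, so 59 is inert.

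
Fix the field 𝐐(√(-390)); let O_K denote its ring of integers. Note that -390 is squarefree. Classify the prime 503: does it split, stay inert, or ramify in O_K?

503 splits in O_K

Since -390 ≢ 1 mod 4, the ring of integers is ℤ[√-390] with discriminant 4·(-390) = -1560.
503 ∤ -1560, so 503 is unramified.
Euler's criterion: (-390)^251 mod 503 = 1. Thus (-390|503) = 1.
d is a quadratic residue mod p, hence 503 splits in O_K.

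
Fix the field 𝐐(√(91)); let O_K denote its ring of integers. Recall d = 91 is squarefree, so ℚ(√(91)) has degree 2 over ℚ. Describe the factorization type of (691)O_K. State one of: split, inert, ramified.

p is inert

Since 91 ≢ 1 mod 4, the ring of integers is ℤ[√91] with discriminant 4·91 = 364.
disc(K) = 364 is not divisible by 691; 691 is unramified.
Euler's criterion: 91^345 mod 691 = 690. Thus (91|691) = -1.
(91/691) = -1, so 691 is inert.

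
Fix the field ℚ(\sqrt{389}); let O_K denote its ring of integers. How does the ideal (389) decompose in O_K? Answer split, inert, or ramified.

p ramifies

Since 389 ≡ 1 mod 4, the ring of integers is ℤ[(1+√389)/2] with discriminant 389.
Ramification test: 389 | 389. The prime 389 ramifies in K.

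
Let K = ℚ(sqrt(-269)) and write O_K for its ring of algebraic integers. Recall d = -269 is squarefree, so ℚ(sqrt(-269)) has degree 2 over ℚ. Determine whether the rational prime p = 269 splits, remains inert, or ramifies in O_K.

ramifies in O_K

-269 mod 4 = 3, hence disc K = 4·(-269) = -1076 and O_K = ℤ[√-269].
Ramification test: 269 | -1076. The prime 269 ramifies in K.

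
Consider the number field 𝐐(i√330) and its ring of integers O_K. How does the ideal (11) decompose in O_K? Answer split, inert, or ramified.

-330 mod 4 = 2, hence disc K = 4·(-330) = -1320 and O_K = ℤ[√-330].
Ramification test: 11 | -1320. The prime 11 ramifies in K.

11 is ramified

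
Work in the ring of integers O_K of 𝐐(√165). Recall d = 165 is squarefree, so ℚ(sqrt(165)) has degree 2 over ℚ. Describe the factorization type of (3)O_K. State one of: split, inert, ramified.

p ramifies

d = 165 ≡ 1 (mod 4), so O_K = ℤ[(1+√165)/2] and disc(K) = d = 165.
disc(K) = 165 = 3·55, so p = 3 is ramified.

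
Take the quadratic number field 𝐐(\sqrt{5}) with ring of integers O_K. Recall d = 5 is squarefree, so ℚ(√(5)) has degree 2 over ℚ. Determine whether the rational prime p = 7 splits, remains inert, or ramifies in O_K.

d = 5 ≡ 1 (mod 4), so O_K = ℤ[(1+√5)/2] and disc(K) = d = 5.
Since gcd(7, 5) = 1 the prime 7 does not ramify.
Legendre symbol by Euler's criterion: (5/7) ≡ 5^3 ≡ 6 (mod 7), i.e. (5/7) = -1.
Legendre symbol -1 ⇒ 7 is inert.

p is inert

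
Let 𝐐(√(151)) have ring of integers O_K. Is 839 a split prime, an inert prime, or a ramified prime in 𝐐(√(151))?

inert

d = 151 ≡ 3 (mod 4), so O_K = ℤ[√151] and disc(K) = 4d = 604.
Since gcd(839, 604) = 1 the prime 839 does not ramify.
Compute (151/839) via Euler: 151^((839-1)/2) mod 839 = 838, so (151/839) = -1.
(151/839) = -1, so 839 is inert.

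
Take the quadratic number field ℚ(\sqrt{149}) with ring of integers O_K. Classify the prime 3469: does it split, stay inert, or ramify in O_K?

p splits

d = 149 ≡ 1 (mod 4), so O_K = ℤ[(1+√149)/2] and disc(K) = d = 149.
3469 ∤ 149, so 3469 is unramified.
Legendre symbol by Euler's criterion: (149/3469) ≡ 149^1734 ≡ 1 (mod 3469), i.e. (149/3469) = 1.
d is a quadratic residue mod p, hence 3469 splits in O_K.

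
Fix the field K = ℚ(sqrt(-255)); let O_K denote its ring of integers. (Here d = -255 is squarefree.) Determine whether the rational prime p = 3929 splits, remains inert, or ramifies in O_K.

-255 mod 4 = 1, hence disc K = -255 and O_K = ℤ[(1+√-255)/2].
disc(K) = -255 is not divisible by 3929; 3929 is unramified.
Euler's criterion: (-255)^1964 mod 3929 = 3928. Thus (-255|3929) = -1.
(-255/3929) = -1, so 3929 is inert.

p is inert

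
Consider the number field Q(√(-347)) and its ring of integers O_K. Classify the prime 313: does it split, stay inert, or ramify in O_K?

inert

Since -347 ≡ 1 mod 4, the ring of integers is ℤ[(1+√-347)/2] with discriminant -347.
Since gcd(313, -347) = 1 the prime 313 does not ramify.
Euler's criterion: (-347)^156 mod 313 = 312. Thus (-347|313) = -1.
Legendre symbol -1 ⇒ 313 is inert.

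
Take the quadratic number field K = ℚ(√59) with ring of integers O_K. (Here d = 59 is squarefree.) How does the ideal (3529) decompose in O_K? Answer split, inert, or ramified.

d = 59 ≡ 3 (mod 4), so O_K = ℤ[√59] and disc(K) = 4d = 236.
3529 ∤ 236, so 3529 is unramified.
Compute (59/3529) via Euler: 59^((3529-1)/2) mod 3529 = 1, so (59/3529) = 1.
(59/3529) = 1, so 3529 splits.

split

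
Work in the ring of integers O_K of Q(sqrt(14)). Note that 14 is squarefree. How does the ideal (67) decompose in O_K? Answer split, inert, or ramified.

splits completely

d = 14 ≡ 2 (mod 4), so O_K = ℤ[√14] and disc(K) = 4d = 56.
disc(K) = 56 is not divisible by 67; 67 is unramified.
Compute (14/67) via Euler: 14^((67-1)/2) mod 67 = 1, so (14/67) = 1.
d is a quadratic residue mod p, hence 67 splits in O_K.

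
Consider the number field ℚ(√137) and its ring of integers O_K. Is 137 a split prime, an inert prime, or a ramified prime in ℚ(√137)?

137 is ramified

d = 137 ≡ 1 (mod 4), so O_K = ℤ[(1+√137)/2] and disc(K) = d = 137.
Ramification test: 137 | 137. The prime 137 ramifies in K.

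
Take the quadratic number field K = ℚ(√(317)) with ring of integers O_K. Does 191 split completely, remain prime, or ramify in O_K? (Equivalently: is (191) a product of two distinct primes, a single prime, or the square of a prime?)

Since 317 ≡ 1 mod 4, the ring of integers is ℤ[(1+√317)/2] with discriminant 317.
Since gcd(191, 317) = 1 the prime 191 does not ramify.
Euler's criterion: 317^95 mod 191 = 190. Thus (317|191) = -1.
Legendre symbol -1 ⇒ 191 is inert.

inert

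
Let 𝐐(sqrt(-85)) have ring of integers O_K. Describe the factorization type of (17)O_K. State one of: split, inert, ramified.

-85 mod 4 = 3, hence disc K = 4·(-85) = -340 and O_K = ℤ[√-85].
disc(K) = -340 = 17·(-20), so p = 17 is ramified.

17 is ramified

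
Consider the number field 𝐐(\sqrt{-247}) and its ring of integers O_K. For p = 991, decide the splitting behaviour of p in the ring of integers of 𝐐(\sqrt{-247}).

991 remains inert

Since -247 ≡ 1 mod 4, the ring of integers is ℤ[(1+√-247)/2] with discriminant -247.
991 ∤ -247, so 991 is unramified.
(-247/991) = 744^495 mod 991 = 990, giving Legendre symbol -1.
Legendre symbol -1 ⇒ 991 is inert.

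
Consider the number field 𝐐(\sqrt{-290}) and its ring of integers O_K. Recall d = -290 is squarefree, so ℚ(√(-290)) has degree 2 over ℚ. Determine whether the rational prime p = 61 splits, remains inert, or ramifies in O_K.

d = -290 ≡ 2 (mod 4), so O_K = ℤ[√-290] and disc(K) = 4d = -1160.
Since gcd(61, -1160) = 1 the prime 61 does not ramify.
Euler's criterion: (-290)^30 mod 61 = 1. Thus (-290|61) = 1.
(-290/61) = 1, so 61 splits.

split — (61) = 𝔭₁𝔭₂ with 𝔭₁ ≠ 𝔭₂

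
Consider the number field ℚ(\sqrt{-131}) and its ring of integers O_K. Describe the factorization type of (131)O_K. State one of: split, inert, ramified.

ramified

d = -131 ≡ 1 (mod 4), so O_K = ℤ[(1+√-131)/2] and disc(K) = d = -131.
131 divides disc(K) = -131, so 131 ramifies.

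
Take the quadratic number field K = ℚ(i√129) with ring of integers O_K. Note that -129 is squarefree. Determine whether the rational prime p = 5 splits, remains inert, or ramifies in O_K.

5 splits in O_K

d = -129 ≡ 3 (mod 4), so O_K = ℤ[√-129] and disc(K) = 4d = -516.
disc(K) = -516 is not divisible by 5; 5 is unramified.
(-129/5) = 1^2 mod 5 = 1, giving Legendre symbol 1.
Legendre symbol 1 ⇒ 5 is split.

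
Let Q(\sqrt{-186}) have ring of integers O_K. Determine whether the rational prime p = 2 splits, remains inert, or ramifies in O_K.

d = -186 ≡ 2 (mod 4), so O_K = ℤ[√-186] and disc(K) = 4d = -744.
disc(K) = -744 = 2·(-372), so p = 2 is ramified.

ramifies in O_K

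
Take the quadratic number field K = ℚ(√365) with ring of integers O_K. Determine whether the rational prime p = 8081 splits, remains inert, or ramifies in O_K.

inert — (8081) stays prime in O_K

365 mod 4 = 1, hence disc K = 365 and O_K = ℤ[(1+√365)/2].
Since gcd(8081, 365) = 1 the prime 8081 does not ramify.
(365/8081) = 365^4040 mod 8081 = 8080, giving Legendre symbol -1.
(365/8081) = -1, so 8081 is inert.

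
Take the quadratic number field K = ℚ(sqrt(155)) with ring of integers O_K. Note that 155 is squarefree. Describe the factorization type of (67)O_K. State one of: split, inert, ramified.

split — (67) = 𝔭₁𝔭₂ with 𝔭₁ ≠ 𝔭₂

Since 155 ≢ 1 mod 4, the ring of integers is ℤ[√155] with discriminant 4·155 = 620.
disc(K) = 620 is not divisible by 67; 67 is unramified.
Compute (155/67) via Euler: 21^((67-1)/2) mod 67 = 1, so (155/67) = 1.
(155/67) = 1, so 67 splits.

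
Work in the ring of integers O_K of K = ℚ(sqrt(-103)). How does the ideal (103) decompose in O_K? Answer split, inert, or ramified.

p ramifies

Since -103 ≡ 1 mod 4, the ring of integers is ℤ[(1+√-103)/2] with discriminant -103.
103 divides disc(K) = -103, so 103 ramifies.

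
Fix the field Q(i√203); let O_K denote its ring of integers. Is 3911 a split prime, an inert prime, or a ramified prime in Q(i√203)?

remains prime (inert)

Since -203 ≡ 1 mod 4, the ring of integers is ℤ[(1+√-203)/2] with discriminant -203.
Since gcd(3911, -203) = 1 the prime 3911 does not ramify.
Legendre symbol by Euler's criterion: (-203/3911) ≡ (-203)^1955 ≡ 3910 (mod 3911), i.e. (-203/3911) = -1.
d is a non-residue mod p, hence 3911 remains inert in O_K.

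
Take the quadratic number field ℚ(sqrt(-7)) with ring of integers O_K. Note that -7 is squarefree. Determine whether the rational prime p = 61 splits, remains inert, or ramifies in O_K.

61 remains inert

-7 mod 4 = 1, hence disc K = -7 and O_K = ℤ[(1+√-7)/2].
disc(K) = -7 is not divisible by 61; 61 is unramified.
Compute (-7/61) via Euler: 54^((61-1)/2) mod 61 = 60, so (-7/61) = -1.
d is a non-residue mod p, hence 61 remains inert in O_K.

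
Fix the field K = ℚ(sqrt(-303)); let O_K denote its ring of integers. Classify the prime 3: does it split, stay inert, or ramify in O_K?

ramified — (3) = 𝔭²

d = -303 ≡ 1 (mod 4), so O_K = ℤ[(1+√-303)/2] and disc(K) = d = -303.
Ramification test: 3 | -303. The prime 3 ramifies in K.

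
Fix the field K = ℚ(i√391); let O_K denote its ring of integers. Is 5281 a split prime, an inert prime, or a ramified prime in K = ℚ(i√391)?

Since -391 ≡ 1 mod 4, the ring of integers is ℤ[(1+√-391)/2] with discriminant -391.
5281 ∤ -391, so 5281 is unramified.
Euler's criterion: (-391)^2640 mod 5281 = 1. Thus (-391|5281) = 1.
(-391/5281) = 1, so 5281 splits.

5281 splits in O_K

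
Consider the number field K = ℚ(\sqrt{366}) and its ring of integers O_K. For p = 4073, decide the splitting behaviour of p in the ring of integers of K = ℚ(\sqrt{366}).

inert

Since 366 ≢ 1 mod 4, the ring of integers is ℤ[√366] with discriminant 4·366 = 1464.
Since gcd(4073, 1464) = 1 the prime 4073 does not ramify.
Euler's criterion: 366^2036 mod 4073 = 4072. Thus (366|4073) = -1.
(366/4073) = -1, so 4073 is inert.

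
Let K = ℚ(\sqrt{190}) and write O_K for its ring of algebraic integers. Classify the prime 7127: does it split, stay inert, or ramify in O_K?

7127 remains inert

190 mod 4 = 2, hence disc K = 4·190 = 760 and O_K = ℤ[√190].
disc(K) = 760 is not divisible by 7127; 7127 is unramified.
Legendre symbol by Euler's criterion: (190/7127) ≡ 190^3563 ≡ 7126 (mod 7127), i.e. (190/7127) = -1.
(190/7127) = -1, so 7127 is inert.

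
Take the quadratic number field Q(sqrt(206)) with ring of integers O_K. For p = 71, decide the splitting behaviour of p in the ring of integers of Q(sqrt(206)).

206 mod 4 = 2, hence disc K = 4·206 = 824 and O_K = ℤ[√206].
71 ∤ 824, so 71 is unramified.
Legendre symbol by Euler's criterion: (206/71) ≡ 206^35 ≡ 1 (mod 71), i.e. (206/71) = 1.
Legendre symbol 1 ⇒ 71 is split.

split — (71) = 𝔭₁𝔭₂ with 𝔭₁ ≠ 𝔭₂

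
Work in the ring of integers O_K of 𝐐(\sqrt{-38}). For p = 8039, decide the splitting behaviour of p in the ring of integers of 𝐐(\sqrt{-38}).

remains prime (inert)

d = -38 ≡ 2 (mod 4), so O_K = ℤ[√-38] and disc(K) = 4d = -152.
Since gcd(8039, -152) = 1 the prime 8039 does not ramify.
(-38/8039) = 8001^4019 mod 8039 = 8038, giving Legendre symbol -1.
Legendre symbol -1 ⇒ 8039 is inert.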